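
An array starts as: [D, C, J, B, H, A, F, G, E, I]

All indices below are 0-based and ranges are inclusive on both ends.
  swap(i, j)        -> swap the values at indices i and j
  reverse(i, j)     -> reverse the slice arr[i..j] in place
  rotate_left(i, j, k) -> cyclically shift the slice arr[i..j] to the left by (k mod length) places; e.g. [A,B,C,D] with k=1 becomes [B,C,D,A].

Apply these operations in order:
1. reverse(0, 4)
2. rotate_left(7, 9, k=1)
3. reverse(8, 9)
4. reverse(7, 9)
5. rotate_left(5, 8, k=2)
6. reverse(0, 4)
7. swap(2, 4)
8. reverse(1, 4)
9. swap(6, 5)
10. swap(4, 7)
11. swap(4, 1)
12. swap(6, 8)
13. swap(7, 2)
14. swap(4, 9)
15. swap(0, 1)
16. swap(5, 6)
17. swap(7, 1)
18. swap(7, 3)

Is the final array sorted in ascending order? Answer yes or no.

After 1 (reverse(0, 4)): [H, B, J, C, D, A, F, G, E, I]
After 2 (rotate_left(7, 9, k=1)): [H, B, J, C, D, A, F, E, I, G]
After 3 (reverse(8, 9)): [H, B, J, C, D, A, F, E, G, I]
After 4 (reverse(7, 9)): [H, B, J, C, D, A, F, I, G, E]
After 5 (rotate_left(5, 8, k=2)): [H, B, J, C, D, I, G, A, F, E]
After 6 (reverse(0, 4)): [D, C, J, B, H, I, G, A, F, E]
After 7 (swap(2, 4)): [D, C, H, B, J, I, G, A, F, E]
After 8 (reverse(1, 4)): [D, J, B, H, C, I, G, A, F, E]
After 9 (swap(6, 5)): [D, J, B, H, C, G, I, A, F, E]
After 10 (swap(4, 7)): [D, J, B, H, A, G, I, C, F, E]
After 11 (swap(4, 1)): [D, A, B, H, J, G, I, C, F, E]
After 12 (swap(6, 8)): [D, A, B, H, J, G, F, C, I, E]
After 13 (swap(7, 2)): [D, A, C, H, J, G, F, B, I, E]
After 14 (swap(4, 9)): [D, A, C, H, E, G, F, B, I, J]
After 15 (swap(0, 1)): [A, D, C, H, E, G, F, B, I, J]
After 16 (swap(5, 6)): [A, D, C, H, E, F, G, B, I, J]
After 17 (swap(7, 1)): [A, B, C, H, E, F, G, D, I, J]
After 18 (swap(7, 3)): [A, B, C, D, E, F, G, H, I, J]

Answer: yes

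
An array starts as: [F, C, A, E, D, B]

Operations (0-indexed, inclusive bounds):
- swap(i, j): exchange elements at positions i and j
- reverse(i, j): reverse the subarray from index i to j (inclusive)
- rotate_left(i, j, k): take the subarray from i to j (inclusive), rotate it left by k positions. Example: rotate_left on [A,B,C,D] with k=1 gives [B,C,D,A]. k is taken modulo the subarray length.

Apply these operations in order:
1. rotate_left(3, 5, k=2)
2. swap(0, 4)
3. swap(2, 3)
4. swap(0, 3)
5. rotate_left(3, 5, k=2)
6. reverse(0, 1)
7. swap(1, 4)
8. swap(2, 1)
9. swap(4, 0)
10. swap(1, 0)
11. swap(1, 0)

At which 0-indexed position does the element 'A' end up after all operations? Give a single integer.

After 1 (rotate_left(3, 5, k=2)): [F, C, A, B, E, D]
After 2 (swap(0, 4)): [E, C, A, B, F, D]
After 3 (swap(2, 3)): [E, C, B, A, F, D]
After 4 (swap(0, 3)): [A, C, B, E, F, D]
After 5 (rotate_left(3, 5, k=2)): [A, C, B, D, E, F]
After 6 (reverse(0, 1)): [C, A, B, D, E, F]
After 7 (swap(1, 4)): [C, E, B, D, A, F]
After 8 (swap(2, 1)): [C, B, E, D, A, F]
After 9 (swap(4, 0)): [A, B, E, D, C, F]
After 10 (swap(1, 0)): [B, A, E, D, C, F]
After 11 (swap(1, 0)): [A, B, E, D, C, F]

Answer: 0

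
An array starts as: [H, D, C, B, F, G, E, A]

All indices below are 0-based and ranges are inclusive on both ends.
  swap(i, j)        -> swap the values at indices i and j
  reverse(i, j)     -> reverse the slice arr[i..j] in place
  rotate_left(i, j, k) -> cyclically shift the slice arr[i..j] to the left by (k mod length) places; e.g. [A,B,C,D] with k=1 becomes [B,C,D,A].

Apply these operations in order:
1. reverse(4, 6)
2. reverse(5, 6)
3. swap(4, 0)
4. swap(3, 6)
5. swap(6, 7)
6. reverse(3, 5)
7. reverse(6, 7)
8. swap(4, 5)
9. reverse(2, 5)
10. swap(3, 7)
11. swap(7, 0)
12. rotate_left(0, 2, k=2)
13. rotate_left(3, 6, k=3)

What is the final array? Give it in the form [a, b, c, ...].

After 1 (reverse(4, 6)): [H, D, C, B, E, G, F, A]
After 2 (reverse(5, 6)): [H, D, C, B, E, F, G, A]
After 3 (swap(4, 0)): [E, D, C, B, H, F, G, A]
After 4 (swap(3, 6)): [E, D, C, G, H, F, B, A]
After 5 (swap(6, 7)): [E, D, C, G, H, F, A, B]
After 6 (reverse(3, 5)): [E, D, C, F, H, G, A, B]
After 7 (reverse(6, 7)): [E, D, C, F, H, G, B, A]
After 8 (swap(4, 5)): [E, D, C, F, G, H, B, A]
After 9 (reverse(2, 5)): [E, D, H, G, F, C, B, A]
After 10 (swap(3, 7)): [E, D, H, A, F, C, B, G]
After 11 (swap(7, 0)): [G, D, H, A, F, C, B, E]
After 12 (rotate_left(0, 2, k=2)): [H, G, D, A, F, C, B, E]
After 13 (rotate_left(3, 6, k=3)): [H, G, D, B, A, F, C, E]

Answer: [H, G, D, B, A, F, C, E]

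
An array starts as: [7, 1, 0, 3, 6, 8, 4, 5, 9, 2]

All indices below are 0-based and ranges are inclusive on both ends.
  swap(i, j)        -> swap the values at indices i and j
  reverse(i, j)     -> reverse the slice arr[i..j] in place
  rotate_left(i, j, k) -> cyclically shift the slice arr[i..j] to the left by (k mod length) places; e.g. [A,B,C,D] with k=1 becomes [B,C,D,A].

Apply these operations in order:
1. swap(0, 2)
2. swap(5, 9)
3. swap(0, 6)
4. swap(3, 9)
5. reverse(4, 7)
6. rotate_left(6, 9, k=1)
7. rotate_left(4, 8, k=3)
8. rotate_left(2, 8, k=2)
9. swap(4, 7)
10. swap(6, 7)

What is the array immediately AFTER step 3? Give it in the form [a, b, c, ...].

Answer: [4, 1, 7, 3, 6, 2, 0, 5, 9, 8]

Derivation:
After 1 (swap(0, 2)): [0, 1, 7, 3, 6, 8, 4, 5, 9, 2]
After 2 (swap(5, 9)): [0, 1, 7, 3, 6, 2, 4, 5, 9, 8]
After 3 (swap(0, 6)): [4, 1, 7, 3, 6, 2, 0, 5, 9, 8]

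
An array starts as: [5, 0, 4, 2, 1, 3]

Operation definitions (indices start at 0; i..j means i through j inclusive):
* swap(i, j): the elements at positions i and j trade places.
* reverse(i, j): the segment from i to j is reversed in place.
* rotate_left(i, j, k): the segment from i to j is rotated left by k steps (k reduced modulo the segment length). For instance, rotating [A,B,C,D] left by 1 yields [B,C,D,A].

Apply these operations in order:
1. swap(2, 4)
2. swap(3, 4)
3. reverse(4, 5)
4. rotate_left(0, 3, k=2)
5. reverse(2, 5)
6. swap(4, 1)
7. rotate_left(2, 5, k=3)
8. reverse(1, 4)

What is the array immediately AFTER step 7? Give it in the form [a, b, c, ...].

Answer: [1, 0, 5, 2, 3, 4]

Derivation:
After 1 (swap(2, 4)): [5, 0, 1, 2, 4, 3]
After 2 (swap(3, 4)): [5, 0, 1, 4, 2, 3]
After 3 (reverse(4, 5)): [5, 0, 1, 4, 3, 2]
After 4 (rotate_left(0, 3, k=2)): [1, 4, 5, 0, 3, 2]
After 5 (reverse(2, 5)): [1, 4, 2, 3, 0, 5]
After 6 (swap(4, 1)): [1, 0, 2, 3, 4, 5]
After 7 (rotate_left(2, 5, k=3)): [1, 0, 5, 2, 3, 4]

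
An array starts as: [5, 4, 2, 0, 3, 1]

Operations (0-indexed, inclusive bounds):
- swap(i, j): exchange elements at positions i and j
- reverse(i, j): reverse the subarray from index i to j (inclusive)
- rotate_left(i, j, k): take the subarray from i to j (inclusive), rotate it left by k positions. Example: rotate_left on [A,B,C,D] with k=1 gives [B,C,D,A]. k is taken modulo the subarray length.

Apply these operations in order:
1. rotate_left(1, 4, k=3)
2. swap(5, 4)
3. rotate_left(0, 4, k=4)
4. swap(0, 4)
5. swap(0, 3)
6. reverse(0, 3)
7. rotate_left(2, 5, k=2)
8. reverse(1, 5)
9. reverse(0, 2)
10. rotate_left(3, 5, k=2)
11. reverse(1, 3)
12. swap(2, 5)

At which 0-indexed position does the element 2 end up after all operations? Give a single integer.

After 1 (rotate_left(1, 4, k=3)): [5, 3, 4, 2, 0, 1]
After 2 (swap(5, 4)): [5, 3, 4, 2, 1, 0]
After 3 (rotate_left(0, 4, k=4)): [1, 5, 3, 4, 2, 0]
After 4 (swap(0, 4)): [2, 5, 3, 4, 1, 0]
After 5 (swap(0, 3)): [4, 5, 3, 2, 1, 0]
After 6 (reverse(0, 3)): [2, 3, 5, 4, 1, 0]
After 7 (rotate_left(2, 5, k=2)): [2, 3, 1, 0, 5, 4]
After 8 (reverse(1, 5)): [2, 4, 5, 0, 1, 3]
After 9 (reverse(0, 2)): [5, 4, 2, 0, 1, 3]
After 10 (rotate_left(3, 5, k=2)): [5, 4, 2, 3, 0, 1]
After 11 (reverse(1, 3)): [5, 3, 2, 4, 0, 1]
After 12 (swap(2, 5)): [5, 3, 1, 4, 0, 2]

Answer: 5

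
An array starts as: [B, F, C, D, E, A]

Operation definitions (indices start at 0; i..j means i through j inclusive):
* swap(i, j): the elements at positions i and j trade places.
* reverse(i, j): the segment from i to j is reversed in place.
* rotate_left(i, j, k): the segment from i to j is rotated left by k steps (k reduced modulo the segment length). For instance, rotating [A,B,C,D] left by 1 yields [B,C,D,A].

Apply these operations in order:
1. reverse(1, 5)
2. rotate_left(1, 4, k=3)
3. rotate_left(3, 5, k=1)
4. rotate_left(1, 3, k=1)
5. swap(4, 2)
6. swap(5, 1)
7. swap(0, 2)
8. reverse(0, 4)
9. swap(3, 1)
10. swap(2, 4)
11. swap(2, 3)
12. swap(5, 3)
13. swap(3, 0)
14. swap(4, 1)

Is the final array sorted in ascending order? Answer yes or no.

After 1 (reverse(1, 5)): [B, A, E, D, C, F]
After 2 (rotate_left(1, 4, k=3)): [B, C, A, E, D, F]
After 3 (rotate_left(3, 5, k=1)): [B, C, A, D, F, E]
After 4 (rotate_left(1, 3, k=1)): [B, A, D, C, F, E]
After 5 (swap(4, 2)): [B, A, F, C, D, E]
After 6 (swap(5, 1)): [B, E, F, C, D, A]
After 7 (swap(0, 2)): [F, E, B, C, D, A]
After 8 (reverse(0, 4)): [D, C, B, E, F, A]
After 9 (swap(3, 1)): [D, E, B, C, F, A]
After 10 (swap(2, 4)): [D, E, F, C, B, A]
After 11 (swap(2, 3)): [D, E, C, F, B, A]
After 12 (swap(5, 3)): [D, E, C, A, B, F]
After 13 (swap(3, 0)): [A, E, C, D, B, F]
After 14 (swap(4, 1)): [A, B, C, D, E, F]

Answer: yes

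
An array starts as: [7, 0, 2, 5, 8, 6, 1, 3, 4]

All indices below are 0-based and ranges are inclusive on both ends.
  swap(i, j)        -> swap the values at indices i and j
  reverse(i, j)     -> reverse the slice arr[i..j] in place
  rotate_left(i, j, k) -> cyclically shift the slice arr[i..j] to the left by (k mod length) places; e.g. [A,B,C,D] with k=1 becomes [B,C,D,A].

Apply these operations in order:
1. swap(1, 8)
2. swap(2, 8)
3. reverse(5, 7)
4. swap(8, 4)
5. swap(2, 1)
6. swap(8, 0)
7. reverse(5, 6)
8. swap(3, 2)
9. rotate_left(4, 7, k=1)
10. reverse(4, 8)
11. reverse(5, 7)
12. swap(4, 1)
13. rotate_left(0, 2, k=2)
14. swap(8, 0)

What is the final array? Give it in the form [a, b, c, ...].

After 1 (swap(1, 8)): [7, 4, 2, 5, 8, 6, 1, 3, 0]
After 2 (swap(2, 8)): [7, 4, 0, 5, 8, 6, 1, 3, 2]
After 3 (reverse(5, 7)): [7, 4, 0, 5, 8, 3, 1, 6, 2]
After 4 (swap(8, 4)): [7, 4, 0, 5, 2, 3, 1, 6, 8]
After 5 (swap(2, 1)): [7, 0, 4, 5, 2, 3, 1, 6, 8]
After 6 (swap(8, 0)): [8, 0, 4, 5, 2, 3, 1, 6, 7]
After 7 (reverse(5, 6)): [8, 0, 4, 5, 2, 1, 3, 6, 7]
After 8 (swap(3, 2)): [8, 0, 5, 4, 2, 1, 3, 6, 7]
After 9 (rotate_left(4, 7, k=1)): [8, 0, 5, 4, 1, 3, 6, 2, 7]
After 10 (reverse(4, 8)): [8, 0, 5, 4, 7, 2, 6, 3, 1]
After 11 (reverse(5, 7)): [8, 0, 5, 4, 7, 3, 6, 2, 1]
After 12 (swap(4, 1)): [8, 7, 5, 4, 0, 3, 6, 2, 1]
After 13 (rotate_left(0, 2, k=2)): [5, 8, 7, 4, 0, 3, 6, 2, 1]
After 14 (swap(8, 0)): [1, 8, 7, 4, 0, 3, 6, 2, 5]

Answer: [1, 8, 7, 4, 0, 3, 6, 2, 5]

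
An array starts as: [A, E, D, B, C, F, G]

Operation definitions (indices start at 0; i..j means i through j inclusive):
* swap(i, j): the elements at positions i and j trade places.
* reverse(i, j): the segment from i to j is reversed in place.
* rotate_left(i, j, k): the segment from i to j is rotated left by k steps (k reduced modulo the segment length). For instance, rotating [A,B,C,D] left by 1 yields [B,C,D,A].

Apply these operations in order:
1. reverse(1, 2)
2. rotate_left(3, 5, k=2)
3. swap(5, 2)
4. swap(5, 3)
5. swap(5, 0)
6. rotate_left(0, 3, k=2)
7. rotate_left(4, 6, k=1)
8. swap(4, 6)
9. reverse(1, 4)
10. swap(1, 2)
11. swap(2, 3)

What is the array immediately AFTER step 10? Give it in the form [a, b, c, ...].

After 1 (reverse(1, 2)): [A, D, E, B, C, F, G]
After 2 (rotate_left(3, 5, k=2)): [A, D, E, F, B, C, G]
After 3 (swap(5, 2)): [A, D, C, F, B, E, G]
After 4 (swap(5, 3)): [A, D, C, E, B, F, G]
After 5 (swap(5, 0)): [F, D, C, E, B, A, G]
After 6 (rotate_left(0, 3, k=2)): [C, E, F, D, B, A, G]
After 7 (rotate_left(4, 6, k=1)): [C, E, F, D, A, G, B]
After 8 (swap(4, 6)): [C, E, F, D, B, G, A]
After 9 (reverse(1, 4)): [C, B, D, F, E, G, A]
After 10 (swap(1, 2)): [C, D, B, F, E, G, A]

Answer: [C, D, B, F, E, G, A]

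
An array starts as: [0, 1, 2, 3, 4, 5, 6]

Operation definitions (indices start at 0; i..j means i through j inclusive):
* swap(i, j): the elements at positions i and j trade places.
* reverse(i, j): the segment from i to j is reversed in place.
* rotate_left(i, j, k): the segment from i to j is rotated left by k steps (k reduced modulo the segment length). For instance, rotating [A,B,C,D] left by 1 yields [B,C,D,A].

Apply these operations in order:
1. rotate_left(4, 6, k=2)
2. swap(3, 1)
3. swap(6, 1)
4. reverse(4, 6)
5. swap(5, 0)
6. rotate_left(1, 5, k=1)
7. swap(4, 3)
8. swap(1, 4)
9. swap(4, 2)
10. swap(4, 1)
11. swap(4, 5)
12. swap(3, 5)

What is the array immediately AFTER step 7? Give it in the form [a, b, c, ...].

After 1 (rotate_left(4, 6, k=2)): [0, 1, 2, 3, 6, 4, 5]
After 2 (swap(3, 1)): [0, 3, 2, 1, 6, 4, 5]
After 3 (swap(6, 1)): [0, 5, 2, 1, 6, 4, 3]
After 4 (reverse(4, 6)): [0, 5, 2, 1, 3, 4, 6]
After 5 (swap(5, 0)): [4, 5, 2, 1, 3, 0, 6]
After 6 (rotate_left(1, 5, k=1)): [4, 2, 1, 3, 0, 5, 6]
After 7 (swap(4, 3)): [4, 2, 1, 0, 3, 5, 6]

Answer: [4, 2, 1, 0, 3, 5, 6]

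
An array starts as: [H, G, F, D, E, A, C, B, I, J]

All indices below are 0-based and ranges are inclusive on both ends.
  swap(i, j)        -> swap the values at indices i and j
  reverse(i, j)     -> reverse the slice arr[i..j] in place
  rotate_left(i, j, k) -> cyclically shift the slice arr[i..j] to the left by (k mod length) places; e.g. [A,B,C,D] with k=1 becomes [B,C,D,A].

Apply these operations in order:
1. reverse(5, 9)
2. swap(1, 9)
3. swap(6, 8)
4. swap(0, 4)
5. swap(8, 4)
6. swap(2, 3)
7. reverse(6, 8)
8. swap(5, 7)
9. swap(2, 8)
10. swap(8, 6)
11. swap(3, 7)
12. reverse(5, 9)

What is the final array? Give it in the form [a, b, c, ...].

After 1 (reverse(5, 9)): [H, G, F, D, E, J, I, B, C, A]
After 2 (swap(1, 9)): [H, A, F, D, E, J, I, B, C, G]
After 3 (swap(6, 8)): [H, A, F, D, E, J, C, B, I, G]
After 4 (swap(0, 4)): [E, A, F, D, H, J, C, B, I, G]
After 5 (swap(8, 4)): [E, A, F, D, I, J, C, B, H, G]
After 6 (swap(2, 3)): [E, A, D, F, I, J, C, B, H, G]
After 7 (reverse(6, 8)): [E, A, D, F, I, J, H, B, C, G]
After 8 (swap(5, 7)): [E, A, D, F, I, B, H, J, C, G]
After 9 (swap(2, 8)): [E, A, C, F, I, B, H, J, D, G]
After 10 (swap(8, 6)): [E, A, C, F, I, B, D, J, H, G]
After 11 (swap(3, 7)): [E, A, C, J, I, B, D, F, H, G]
After 12 (reverse(5, 9)): [E, A, C, J, I, G, H, F, D, B]

Answer: [E, A, C, J, I, G, H, F, D, B]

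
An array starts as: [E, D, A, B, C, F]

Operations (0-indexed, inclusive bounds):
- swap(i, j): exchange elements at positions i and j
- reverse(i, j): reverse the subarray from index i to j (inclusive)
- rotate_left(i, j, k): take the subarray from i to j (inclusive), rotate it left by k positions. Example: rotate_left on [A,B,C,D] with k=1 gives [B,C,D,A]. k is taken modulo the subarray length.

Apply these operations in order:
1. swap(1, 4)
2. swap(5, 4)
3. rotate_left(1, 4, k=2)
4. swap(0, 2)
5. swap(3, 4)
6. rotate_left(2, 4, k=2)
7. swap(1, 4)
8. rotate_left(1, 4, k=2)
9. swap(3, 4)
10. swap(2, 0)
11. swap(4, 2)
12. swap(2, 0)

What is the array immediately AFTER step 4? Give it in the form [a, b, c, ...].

Answer: [F, B, E, C, A, D]

Derivation:
After 1 (swap(1, 4)): [E, C, A, B, D, F]
After 2 (swap(5, 4)): [E, C, A, B, F, D]
After 3 (rotate_left(1, 4, k=2)): [E, B, F, C, A, D]
After 4 (swap(0, 2)): [F, B, E, C, A, D]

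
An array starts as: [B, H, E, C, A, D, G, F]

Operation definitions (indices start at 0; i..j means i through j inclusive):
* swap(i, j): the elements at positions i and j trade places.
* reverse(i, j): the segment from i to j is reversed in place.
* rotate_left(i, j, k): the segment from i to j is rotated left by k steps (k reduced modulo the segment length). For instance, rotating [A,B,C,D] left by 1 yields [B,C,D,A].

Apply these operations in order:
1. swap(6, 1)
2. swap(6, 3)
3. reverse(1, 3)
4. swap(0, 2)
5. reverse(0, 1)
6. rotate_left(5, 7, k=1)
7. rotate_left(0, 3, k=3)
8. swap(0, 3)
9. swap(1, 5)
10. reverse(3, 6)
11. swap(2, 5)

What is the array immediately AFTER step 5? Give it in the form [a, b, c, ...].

Answer: [H, E, B, G, A, D, C, F]

Derivation:
After 1 (swap(6, 1)): [B, G, E, C, A, D, H, F]
After 2 (swap(6, 3)): [B, G, E, H, A, D, C, F]
After 3 (reverse(1, 3)): [B, H, E, G, A, D, C, F]
After 4 (swap(0, 2)): [E, H, B, G, A, D, C, F]
After 5 (reverse(0, 1)): [H, E, B, G, A, D, C, F]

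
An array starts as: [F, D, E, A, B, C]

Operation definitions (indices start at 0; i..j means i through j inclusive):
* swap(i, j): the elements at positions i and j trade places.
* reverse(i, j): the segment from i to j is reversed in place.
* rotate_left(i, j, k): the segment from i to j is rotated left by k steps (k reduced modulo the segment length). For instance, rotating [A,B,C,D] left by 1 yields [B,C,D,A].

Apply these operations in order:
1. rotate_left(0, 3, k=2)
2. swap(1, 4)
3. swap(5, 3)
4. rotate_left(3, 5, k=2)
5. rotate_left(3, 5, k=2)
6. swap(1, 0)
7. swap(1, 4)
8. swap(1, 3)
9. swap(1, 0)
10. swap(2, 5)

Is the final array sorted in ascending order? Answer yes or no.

Answer: yes

Derivation:
After 1 (rotate_left(0, 3, k=2)): [E, A, F, D, B, C]
After 2 (swap(1, 4)): [E, B, F, D, A, C]
After 3 (swap(5, 3)): [E, B, F, C, A, D]
After 4 (rotate_left(3, 5, k=2)): [E, B, F, D, C, A]
After 5 (rotate_left(3, 5, k=2)): [E, B, F, A, D, C]
After 6 (swap(1, 0)): [B, E, F, A, D, C]
After 7 (swap(1, 4)): [B, D, F, A, E, C]
After 8 (swap(1, 3)): [B, A, F, D, E, C]
After 9 (swap(1, 0)): [A, B, F, D, E, C]
After 10 (swap(2, 5)): [A, B, C, D, E, F]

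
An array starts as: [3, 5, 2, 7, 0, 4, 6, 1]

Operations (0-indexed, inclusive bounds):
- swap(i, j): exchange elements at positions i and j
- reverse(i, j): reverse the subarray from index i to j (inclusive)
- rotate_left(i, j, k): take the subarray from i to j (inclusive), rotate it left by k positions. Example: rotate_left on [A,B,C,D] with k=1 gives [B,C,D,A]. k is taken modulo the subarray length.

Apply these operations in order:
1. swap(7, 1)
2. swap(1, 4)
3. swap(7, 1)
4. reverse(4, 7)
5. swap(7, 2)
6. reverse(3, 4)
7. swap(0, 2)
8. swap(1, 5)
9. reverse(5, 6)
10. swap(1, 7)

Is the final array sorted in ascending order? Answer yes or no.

After 1 (swap(7, 1)): [3, 1, 2, 7, 0, 4, 6, 5]
After 2 (swap(1, 4)): [3, 0, 2, 7, 1, 4, 6, 5]
After 3 (swap(7, 1)): [3, 5, 2, 7, 1, 4, 6, 0]
After 4 (reverse(4, 7)): [3, 5, 2, 7, 0, 6, 4, 1]
After 5 (swap(7, 2)): [3, 5, 1, 7, 0, 6, 4, 2]
After 6 (reverse(3, 4)): [3, 5, 1, 0, 7, 6, 4, 2]
After 7 (swap(0, 2)): [1, 5, 3, 0, 7, 6, 4, 2]
After 8 (swap(1, 5)): [1, 6, 3, 0, 7, 5, 4, 2]
After 9 (reverse(5, 6)): [1, 6, 3, 0, 7, 4, 5, 2]
After 10 (swap(1, 7)): [1, 2, 3, 0, 7, 4, 5, 6]

Answer: no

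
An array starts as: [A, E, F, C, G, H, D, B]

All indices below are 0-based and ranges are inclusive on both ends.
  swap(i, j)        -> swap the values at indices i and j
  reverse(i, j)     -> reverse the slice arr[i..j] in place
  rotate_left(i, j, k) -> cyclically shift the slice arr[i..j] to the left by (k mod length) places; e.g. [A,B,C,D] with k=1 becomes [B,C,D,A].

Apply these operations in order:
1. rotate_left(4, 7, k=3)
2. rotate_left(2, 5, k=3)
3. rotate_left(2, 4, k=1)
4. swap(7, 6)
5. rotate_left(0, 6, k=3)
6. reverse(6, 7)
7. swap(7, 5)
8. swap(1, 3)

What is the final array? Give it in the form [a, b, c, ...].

Answer: [C, D, B, G, A, F, H, E]

Derivation:
After 1 (rotate_left(4, 7, k=3)): [A, E, F, C, B, G, H, D]
After 2 (rotate_left(2, 5, k=3)): [A, E, G, F, C, B, H, D]
After 3 (rotate_left(2, 4, k=1)): [A, E, F, C, G, B, H, D]
After 4 (swap(7, 6)): [A, E, F, C, G, B, D, H]
After 5 (rotate_left(0, 6, k=3)): [C, G, B, D, A, E, F, H]
After 6 (reverse(6, 7)): [C, G, B, D, A, E, H, F]
After 7 (swap(7, 5)): [C, G, B, D, A, F, H, E]
After 8 (swap(1, 3)): [C, D, B, G, A, F, H, E]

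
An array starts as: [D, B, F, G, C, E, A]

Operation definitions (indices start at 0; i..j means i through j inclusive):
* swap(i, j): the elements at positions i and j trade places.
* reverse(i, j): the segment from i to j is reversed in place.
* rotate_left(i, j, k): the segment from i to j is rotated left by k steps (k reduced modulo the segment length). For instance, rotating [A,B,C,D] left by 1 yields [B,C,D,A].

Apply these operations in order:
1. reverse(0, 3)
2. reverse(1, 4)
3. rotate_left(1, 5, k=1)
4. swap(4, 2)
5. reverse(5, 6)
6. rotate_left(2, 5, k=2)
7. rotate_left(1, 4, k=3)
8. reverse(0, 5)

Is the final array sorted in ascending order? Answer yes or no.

After 1 (reverse(0, 3)): [G, F, B, D, C, E, A]
After 2 (reverse(1, 4)): [G, C, D, B, F, E, A]
After 3 (rotate_left(1, 5, k=1)): [G, D, B, F, E, C, A]
After 4 (swap(4, 2)): [G, D, E, F, B, C, A]
After 5 (reverse(5, 6)): [G, D, E, F, B, A, C]
After 6 (rotate_left(2, 5, k=2)): [G, D, B, A, E, F, C]
After 7 (rotate_left(1, 4, k=3)): [G, E, D, B, A, F, C]
After 8 (reverse(0, 5)): [F, A, B, D, E, G, C]

Answer: no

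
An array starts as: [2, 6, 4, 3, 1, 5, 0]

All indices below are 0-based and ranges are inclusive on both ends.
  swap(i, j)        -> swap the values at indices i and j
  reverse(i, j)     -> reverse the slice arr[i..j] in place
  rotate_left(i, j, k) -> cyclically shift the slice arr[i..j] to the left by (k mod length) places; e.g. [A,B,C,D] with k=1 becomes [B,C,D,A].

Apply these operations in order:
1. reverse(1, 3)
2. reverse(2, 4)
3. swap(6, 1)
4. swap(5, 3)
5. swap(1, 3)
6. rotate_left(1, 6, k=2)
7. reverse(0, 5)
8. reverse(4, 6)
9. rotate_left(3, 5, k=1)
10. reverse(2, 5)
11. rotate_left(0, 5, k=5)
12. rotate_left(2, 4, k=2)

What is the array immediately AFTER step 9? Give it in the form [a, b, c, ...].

Answer: [5, 3, 6, 1, 2, 4, 0]

Derivation:
After 1 (reverse(1, 3)): [2, 3, 4, 6, 1, 5, 0]
After 2 (reverse(2, 4)): [2, 3, 1, 6, 4, 5, 0]
After 3 (swap(6, 1)): [2, 0, 1, 6, 4, 5, 3]
After 4 (swap(5, 3)): [2, 0, 1, 5, 4, 6, 3]
After 5 (swap(1, 3)): [2, 5, 1, 0, 4, 6, 3]
After 6 (rotate_left(1, 6, k=2)): [2, 0, 4, 6, 3, 5, 1]
After 7 (reverse(0, 5)): [5, 3, 6, 4, 0, 2, 1]
After 8 (reverse(4, 6)): [5, 3, 6, 4, 1, 2, 0]
After 9 (rotate_left(3, 5, k=1)): [5, 3, 6, 1, 2, 4, 0]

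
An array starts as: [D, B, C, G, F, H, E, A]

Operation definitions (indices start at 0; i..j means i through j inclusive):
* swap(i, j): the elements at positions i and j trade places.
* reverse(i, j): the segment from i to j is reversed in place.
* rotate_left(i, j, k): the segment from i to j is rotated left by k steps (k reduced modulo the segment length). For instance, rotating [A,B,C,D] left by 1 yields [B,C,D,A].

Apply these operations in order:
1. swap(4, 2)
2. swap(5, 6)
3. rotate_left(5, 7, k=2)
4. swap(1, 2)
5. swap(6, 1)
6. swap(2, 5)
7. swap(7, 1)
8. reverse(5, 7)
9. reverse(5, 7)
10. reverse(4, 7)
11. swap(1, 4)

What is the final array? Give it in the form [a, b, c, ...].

After 1 (swap(4, 2)): [D, B, F, G, C, H, E, A]
After 2 (swap(5, 6)): [D, B, F, G, C, E, H, A]
After 3 (rotate_left(5, 7, k=2)): [D, B, F, G, C, A, E, H]
After 4 (swap(1, 2)): [D, F, B, G, C, A, E, H]
After 5 (swap(6, 1)): [D, E, B, G, C, A, F, H]
After 6 (swap(2, 5)): [D, E, A, G, C, B, F, H]
After 7 (swap(7, 1)): [D, H, A, G, C, B, F, E]
After 8 (reverse(5, 7)): [D, H, A, G, C, E, F, B]
After 9 (reverse(5, 7)): [D, H, A, G, C, B, F, E]
After 10 (reverse(4, 7)): [D, H, A, G, E, F, B, C]
After 11 (swap(1, 4)): [D, E, A, G, H, F, B, C]

Answer: [D, E, A, G, H, F, B, C]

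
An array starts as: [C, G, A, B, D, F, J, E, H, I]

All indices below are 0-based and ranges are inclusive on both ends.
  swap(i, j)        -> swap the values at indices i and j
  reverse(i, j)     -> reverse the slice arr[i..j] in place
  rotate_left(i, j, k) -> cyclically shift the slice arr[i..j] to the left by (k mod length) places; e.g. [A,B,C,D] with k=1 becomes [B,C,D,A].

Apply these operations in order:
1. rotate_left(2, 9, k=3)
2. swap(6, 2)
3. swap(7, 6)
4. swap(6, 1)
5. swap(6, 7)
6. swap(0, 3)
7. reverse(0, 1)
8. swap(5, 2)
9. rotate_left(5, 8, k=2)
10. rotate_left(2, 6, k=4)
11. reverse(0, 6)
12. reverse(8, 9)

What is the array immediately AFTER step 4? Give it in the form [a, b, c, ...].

After 1 (rotate_left(2, 9, k=3)): [C, G, F, J, E, H, I, A, B, D]
After 2 (swap(6, 2)): [C, G, I, J, E, H, F, A, B, D]
After 3 (swap(7, 6)): [C, G, I, J, E, H, A, F, B, D]
After 4 (swap(6, 1)): [C, A, I, J, E, H, G, F, B, D]

Answer: [C, A, I, J, E, H, G, F, B, D]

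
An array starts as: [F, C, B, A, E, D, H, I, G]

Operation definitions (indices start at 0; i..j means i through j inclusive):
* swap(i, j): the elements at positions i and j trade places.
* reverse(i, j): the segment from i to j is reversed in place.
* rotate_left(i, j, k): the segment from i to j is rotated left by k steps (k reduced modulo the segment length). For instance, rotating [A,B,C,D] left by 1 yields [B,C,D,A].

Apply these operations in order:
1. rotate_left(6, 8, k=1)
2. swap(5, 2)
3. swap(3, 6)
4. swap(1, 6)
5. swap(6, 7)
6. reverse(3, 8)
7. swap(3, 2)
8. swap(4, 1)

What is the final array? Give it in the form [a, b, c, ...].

After 1 (rotate_left(6, 8, k=1)): [F, C, B, A, E, D, I, G, H]
After 2 (swap(5, 2)): [F, C, D, A, E, B, I, G, H]
After 3 (swap(3, 6)): [F, C, D, I, E, B, A, G, H]
After 4 (swap(1, 6)): [F, A, D, I, E, B, C, G, H]
After 5 (swap(6, 7)): [F, A, D, I, E, B, G, C, H]
After 6 (reverse(3, 8)): [F, A, D, H, C, G, B, E, I]
After 7 (swap(3, 2)): [F, A, H, D, C, G, B, E, I]
After 8 (swap(4, 1)): [F, C, H, D, A, G, B, E, I]

Answer: [F, C, H, D, A, G, B, E, I]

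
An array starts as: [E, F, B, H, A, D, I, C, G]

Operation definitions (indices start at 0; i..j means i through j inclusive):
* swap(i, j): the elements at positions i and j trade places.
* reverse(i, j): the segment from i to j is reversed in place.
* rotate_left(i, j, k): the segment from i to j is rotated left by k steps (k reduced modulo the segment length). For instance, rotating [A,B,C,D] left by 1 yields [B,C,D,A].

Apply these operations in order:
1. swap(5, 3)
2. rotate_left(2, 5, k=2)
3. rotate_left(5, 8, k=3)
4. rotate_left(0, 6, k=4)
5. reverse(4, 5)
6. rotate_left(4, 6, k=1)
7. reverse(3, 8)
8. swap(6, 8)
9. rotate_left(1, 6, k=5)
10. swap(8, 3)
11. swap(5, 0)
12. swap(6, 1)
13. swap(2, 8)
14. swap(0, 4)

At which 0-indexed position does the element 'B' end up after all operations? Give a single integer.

After 1 (swap(5, 3)): [E, F, B, D, A, H, I, C, G]
After 2 (rotate_left(2, 5, k=2)): [E, F, A, H, B, D, I, C, G]
After 3 (rotate_left(5, 8, k=3)): [E, F, A, H, B, G, D, I, C]
After 4 (rotate_left(0, 6, k=4)): [B, G, D, E, F, A, H, I, C]
After 5 (reverse(4, 5)): [B, G, D, E, A, F, H, I, C]
After 6 (rotate_left(4, 6, k=1)): [B, G, D, E, F, H, A, I, C]
After 7 (reverse(3, 8)): [B, G, D, C, I, A, H, F, E]
After 8 (swap(6, 8)): [B, G, D, C, I, A, E, F, H]
After 9 (rotate_left(1, 6, k=5)): [B, E, G, D, C, I, A, F, H]
After 10 (swap(8, 3)): [B, E, G, H, C, I, A, F, D]
After 11 (swap(5, 0)): [I, E, G, H, C, B, A, F, D]
After 12 (swap(6, 1)): [I, A, G, H, C, B, E, F, D]
After 13 (swap(2, 8)): [I, A, D, H, C, B, E, F, G]
After 14 (swap(0, 4)): [C, A, D, H, I, B, E, F, G]

Answer: 5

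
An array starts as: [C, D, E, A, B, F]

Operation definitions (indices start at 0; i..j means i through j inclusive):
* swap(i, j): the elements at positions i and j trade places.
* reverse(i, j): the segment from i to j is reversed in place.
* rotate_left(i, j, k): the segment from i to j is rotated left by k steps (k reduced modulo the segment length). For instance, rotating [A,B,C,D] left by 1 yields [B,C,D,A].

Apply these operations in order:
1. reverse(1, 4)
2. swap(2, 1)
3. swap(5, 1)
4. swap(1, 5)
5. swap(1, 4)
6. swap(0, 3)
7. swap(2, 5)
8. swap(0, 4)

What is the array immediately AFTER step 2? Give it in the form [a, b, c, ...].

Answer: [C, A, B, E, D, F]

Derivation:
After 1 (reverse(1, 4)): [C, B, A, E, D, F]
After 2 (swap(2, 1)): [C, A, B, E, D, F]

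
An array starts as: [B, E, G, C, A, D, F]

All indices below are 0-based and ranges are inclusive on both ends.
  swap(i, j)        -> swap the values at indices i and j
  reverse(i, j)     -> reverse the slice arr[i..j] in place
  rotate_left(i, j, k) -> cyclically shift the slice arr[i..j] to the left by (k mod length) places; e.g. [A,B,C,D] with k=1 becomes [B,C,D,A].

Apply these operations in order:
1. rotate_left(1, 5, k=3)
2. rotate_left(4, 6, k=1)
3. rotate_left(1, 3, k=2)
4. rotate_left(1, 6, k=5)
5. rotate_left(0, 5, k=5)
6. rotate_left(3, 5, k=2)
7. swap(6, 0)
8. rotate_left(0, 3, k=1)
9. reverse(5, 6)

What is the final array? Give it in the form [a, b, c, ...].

After 1 (rotate_left(1, 5, k=3)): [B, A, D, E, G, C, F]
After 2 (rotate_left(4, 6, k=1)): [B, A, D, E, C, F, G]
After 3 (rotate_left(1, 3, k=2)): [B, E, A, D, C, F, G]
After 4 (rotate_left(1, 6, k=5)): [B, G, E, A, D, C, F]
After 5 (rotate_left(0, 5, k=5)): [C, B, G, E, A, D, F]
After 6 (rotate_left(3, 5, k=2)): [C, B, G, D, E, A, F]
After 7 (swap(6, 0)): [F, B, G, D, E, A, C]
After 8 (rotate_left(0, 3, k=1)): [B, G, D, F, E, A, C]
After 9 (reverse(5, 6)): [B, G, D, F, E, C, A]

Answer: [B, G, D, F, E, C, A]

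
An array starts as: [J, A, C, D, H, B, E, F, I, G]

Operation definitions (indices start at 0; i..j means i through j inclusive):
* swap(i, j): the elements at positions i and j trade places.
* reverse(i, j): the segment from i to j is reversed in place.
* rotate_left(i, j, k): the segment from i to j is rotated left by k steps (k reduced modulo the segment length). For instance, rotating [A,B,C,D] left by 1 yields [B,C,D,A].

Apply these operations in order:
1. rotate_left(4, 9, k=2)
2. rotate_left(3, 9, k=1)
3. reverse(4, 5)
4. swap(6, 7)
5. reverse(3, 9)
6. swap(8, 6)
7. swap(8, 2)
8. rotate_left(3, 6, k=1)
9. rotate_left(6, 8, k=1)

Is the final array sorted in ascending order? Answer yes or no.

Answer: no

Derivation:
After 1 (rotate_left(4, 9, k=2)): [J, A, C, D, E, F, I, G, H, B]
After 2 (rotate_left(3, 9, k=1)): [J, A, C, E, F, I, G, H, B, D]
After 3 (reverse(4, 5)): [J, A, C, E, I, F, G, H, B, D]
After 4 (swap(6, 7)): [J, A, C, E, I, F, H, G, B, D]
After 5 (reverse(3, 9)): [J, A, C, D, B, G, H, F, I, E]
After 6 (swap(8, 6)): [J, A, C, D, B, G, I, F, H, E]
After 7 (swap(8, 2)): [J, A, H, D, B, G, I, F, C, E]
After 8 (rotate_left(3, 6, k=1)): [J, A, H, B, G, I, D, F, C, E]
After 9 (rotate_left(6, 8, k=1)): [J, A, H, B, G, I, F, C, D, E]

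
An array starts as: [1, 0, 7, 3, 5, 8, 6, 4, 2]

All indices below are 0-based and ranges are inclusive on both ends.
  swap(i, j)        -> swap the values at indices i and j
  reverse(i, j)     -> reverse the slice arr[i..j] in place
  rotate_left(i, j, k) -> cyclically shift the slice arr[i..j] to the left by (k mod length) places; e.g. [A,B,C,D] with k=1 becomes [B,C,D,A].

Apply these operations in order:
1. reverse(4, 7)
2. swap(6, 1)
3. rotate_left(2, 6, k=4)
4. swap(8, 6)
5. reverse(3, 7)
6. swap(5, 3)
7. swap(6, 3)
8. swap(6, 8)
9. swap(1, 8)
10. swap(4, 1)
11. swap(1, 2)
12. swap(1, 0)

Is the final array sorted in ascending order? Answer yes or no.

Answer: yes

Derivation:
After 1 (reverse(4, 7)): [1, 0, 7, 3, 4, 6, 8, 5, 2]
After 2 (swap(6, 1)): [1, 8, 7, 3, 4, 6, 0, 5, 2]
After 3 (rotate_left(2, 6, k=4)): [1, 8, 0, 7, 3, 4, 6, 5, 2]
After 4 (swap(8, 6)): [1, 8, 0, 7, 3, 4, 2, 5, 6]
After 5 (reverse(3, 7)): [1, 8, 0, 5, 2, 4, 3, 7, 6]
After 6 (swap(5, 3)): [1, 8, 0, 4, 2, 5, 3, 7, 6]
After 7 (swap(6, 3)): [1, 8, 0, 3, 2, 5, 4, 7, 6]
After 8 (swap(6, 8)): [1, 8, 0, 3, 2, 5, 6, 7, 4]
After 9 (swap(1, 8)): [1, 4, 0, 3, 2, 5, 6, 7, 8]
After 10 (swap(4, 1)): [1, 2, 0, 3, 4, 5, 6, 7, 8]
After 11 (swap(1, 2)): [1, 0, 2, 3, 4, 5, 6, 7, 8]
After 12 (swap(1, 0)): [0, 1, 2, 3, 4, 5, 6, 7, 8]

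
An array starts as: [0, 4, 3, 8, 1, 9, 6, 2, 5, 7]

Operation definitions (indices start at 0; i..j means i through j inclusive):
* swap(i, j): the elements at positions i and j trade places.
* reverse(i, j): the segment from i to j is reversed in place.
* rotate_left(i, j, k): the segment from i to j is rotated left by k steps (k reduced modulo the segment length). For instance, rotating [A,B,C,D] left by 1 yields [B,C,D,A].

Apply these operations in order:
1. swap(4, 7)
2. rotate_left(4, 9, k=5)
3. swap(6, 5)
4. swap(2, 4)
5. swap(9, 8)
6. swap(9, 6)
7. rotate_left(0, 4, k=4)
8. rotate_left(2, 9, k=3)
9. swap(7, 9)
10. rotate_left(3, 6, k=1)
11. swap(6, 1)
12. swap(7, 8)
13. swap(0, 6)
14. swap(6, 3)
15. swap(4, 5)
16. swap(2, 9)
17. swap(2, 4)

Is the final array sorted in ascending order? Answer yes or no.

Answer: yes

Derivation:
After 1 (swap(4, 7)): [0, 4, 3, 8, 2, 9, 6, 1, 5, 7]
After 2 (rotate_left(4, 9, k=5)): [0, 4, 3, 8, 7, 2, 9, 6, 1, 5]
After 3 (swap(6, 5)): [0, 4, 3, 8, 7, 9, 2, 6, 1, 5]
After 4 (swap(2, 4)): [0, 4, 7, 8, 3, 9, 2, 6, 1, 5]
After 5 (swap(9, 8)): [0, 4, 7, 8, 3, 9, 2, 6, 5, 1]
After 6 (swap(9, 6)): [0, 4, 7, 8, 3, 9, 1, 6, 5, 2]
After 7 (rotate_left(0, 4, k=4)): [3, 0, 4, 7, 8, 9, 1, 6, 5, 2]
After 8 (rotate_left(2, 9, k=3)): [3, 0, 9, 1, 6, 5, 2, 4, 7, 8]
After 9 (swap(7, 9)): [3, 0, 9, 1, 6, 5, 2, 8, 7, 4]
After 10 (rotate_left(3, 6, k=1)): [3, 0, 9, 6, 5, 2, 1, 8, 7, 4]
After 11 (swap(6, 1)): [3, 1, 9, 6, 5, 2, 0, 8, 7, 4]
After 12 (swap(7, 8)): [3, 1, 9, 6, 5, 2, 0, 7, 8, 4]
After 13 (swap(0, 6)): [0, 1, 9, 6, 5, 2, 3, 7, 8, 4]
After 14 (swap(6, 3)): [0, 1, 9, 3, 5, 2, 6, 7, 8, 4]
After 15 (swap(4, 5)): [0, 1, 9, 3, 2, 5, 6, 7, 8, 4]
After 16 (swap(2, 9)): [0, 1, 4, 3, 2, 5, 6, 7, 8, 9]
After 17 (swap(2, 4)): [0, 1, 2, 3, 4, 5, 6, 7, 8, 9]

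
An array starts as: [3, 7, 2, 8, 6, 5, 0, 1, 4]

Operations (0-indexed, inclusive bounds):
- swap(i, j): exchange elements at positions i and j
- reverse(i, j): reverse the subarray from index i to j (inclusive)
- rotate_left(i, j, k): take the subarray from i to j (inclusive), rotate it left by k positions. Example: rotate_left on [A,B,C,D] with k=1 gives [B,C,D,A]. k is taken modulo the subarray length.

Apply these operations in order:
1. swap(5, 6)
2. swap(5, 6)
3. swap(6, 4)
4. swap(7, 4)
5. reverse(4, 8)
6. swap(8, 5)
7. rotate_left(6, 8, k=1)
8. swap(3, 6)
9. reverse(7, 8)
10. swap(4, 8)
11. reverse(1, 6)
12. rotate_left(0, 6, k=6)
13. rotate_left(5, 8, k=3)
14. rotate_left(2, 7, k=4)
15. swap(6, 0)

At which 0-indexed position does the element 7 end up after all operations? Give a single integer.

After 1 (swap(5, 6)): [3, 7, 2, 8, 6, 0, 5, 1, 4]
After 2 (swap(5, 6)): [3, 7, 2, 8, 6, 5, 0, 1, 4]
After 3 (swap(6, 4)): [3, 7, 2, 8, 0, 5, 6, 1, 4]
After 4 (swap(7, 4)): [3, 7, 2, 8, 1, 5, 6, 0, 4]
After 5 (reverse(4, 8)): [3, 7, 2, 8, 4, 0, 6, 5, 1]
After 6 (swap(8, 5)): [3, 7, 2, 8, 4, 1, 6, 5, 0]
After 7 (rotate_left(6, 8, k=1)): [3, 7, 2, 8, 4, 1, 5, 0, 6]
After 8 (swap(3, 6)): [3, 7, 2, 5, 4, 1, 8, 0, 6]
After 9 (reverse(7, 8)): [3, 7, 2, 5, 4, 1, 8, 6, 0]
After 10 (swap(4, 8)): [3, 7, 2, 5, 0, 1, 8, 6, 4]
After 11 (reverse(1, 6)): [3, 8, 1, 0, 5, 2, 7, 6, 4]
After 12 (rotate_left(0, 6, k=6)): [7, 3, 8, 1, 0, 5, 2, 6, 4]
After 13 (rotate_left(5, 8, k=3)): [7, 3, 8, 1, 0, 4, 5, 2, 6]
After 14 (rotate_left(2, 7, k=4)): [7, 3, 5, 2, 8, 1, 0, 4, 6]
After 15 (swap(6, 0)): [0, 3, 5, 2, 8, 1, 7, 4, 6]

Answer: 6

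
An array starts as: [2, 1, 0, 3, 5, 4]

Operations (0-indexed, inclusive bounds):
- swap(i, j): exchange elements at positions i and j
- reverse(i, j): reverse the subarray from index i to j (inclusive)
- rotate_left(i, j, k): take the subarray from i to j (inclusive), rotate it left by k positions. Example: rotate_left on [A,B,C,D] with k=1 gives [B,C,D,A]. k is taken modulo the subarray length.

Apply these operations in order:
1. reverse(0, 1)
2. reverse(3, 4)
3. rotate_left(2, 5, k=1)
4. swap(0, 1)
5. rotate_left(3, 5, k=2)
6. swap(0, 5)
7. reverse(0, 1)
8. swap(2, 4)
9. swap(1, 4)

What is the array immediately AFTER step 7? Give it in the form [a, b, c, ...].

After 1 (reverse(0, 1)): [1, 2, 0, 3, 5, 4]
After 2 (reverse(3, 4)): [1, 2, 0, 5, 3, 4]
After 3 (rotate_left(2, 5, k=1)): [1, 2, 5, 3, 4, 0]
After 4 (swap(0, 1)): [2, 1, 5, 3, 4, 0]
After 5 (rotate_left(3, 5, k=2)): [2, 1, 5, 0, 3, 4]
After 6 (swap(0, 5)): [4, 1, 5, 0, 3, 2]
After 7 (reverse(0, 1)): [1, 4, 5, 0, 3, 2]

Answer: [1, 4, 5, 0, 3, 2]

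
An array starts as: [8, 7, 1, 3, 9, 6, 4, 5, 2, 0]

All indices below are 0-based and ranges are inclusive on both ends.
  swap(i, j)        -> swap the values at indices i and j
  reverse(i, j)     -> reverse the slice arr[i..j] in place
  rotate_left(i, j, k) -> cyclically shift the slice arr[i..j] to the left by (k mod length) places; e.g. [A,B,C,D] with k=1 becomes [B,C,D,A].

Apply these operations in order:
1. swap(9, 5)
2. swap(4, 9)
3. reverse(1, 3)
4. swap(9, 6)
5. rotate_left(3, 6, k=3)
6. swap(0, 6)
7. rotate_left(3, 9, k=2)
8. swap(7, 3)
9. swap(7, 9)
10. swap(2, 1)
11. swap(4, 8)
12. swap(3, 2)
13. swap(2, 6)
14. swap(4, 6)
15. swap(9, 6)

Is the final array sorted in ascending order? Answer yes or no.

Answer: yes

Derivation:
After 1 (swap(9, 5)): [8, 7, 1, 3, 9, 0, 4, 5, 2, 6]
After 2 (swap(4, 9)): [8, 7, 1, 3, 6, 0, 4, 5, 2, 9]
After 3 (reverse(1, 3)): [8, 3, 1, 7, 6, 0, 4, 5, 2, 9]
After 4 (swap(9, 6)): [8, 3, 1, 7, 6, 0, 9, 5, 2, 4]
After 5 (rotate_left(3, 6, k=3)): [8, 3, 1, 9, 7, 6, 0, 5, 2, 4]
After 6 (swap(0, 6)): [0, 3, 1, 9, 7, 6, 8, 5, 2, 4]
After 7 (rotate_left(3, 9, k=2)): [0, 3, 1, 6, 8, 5, 2, 4, 9, 7]
After 8 (swap(7, 3)): [0, 3, 1, 4, 8, 5, 2, 6, 9, 7]
After 9 (swap(7, 9)): [0, 3, 1, 4, 8, 5, 2, 7, 9, 6]
After 10 (swap(2, 1)): [0, 1, 3, 4, 8, 5, 2, 7, 9, 6]
After 11 (swap(4, 8)): [0, 1, 3, 4, 9, 5, 2, 7, 8, 6]
After 12 (swap(3, 2)): [0, 1, 4, 3, 9, 5, 2, 7, 8, 6]
After 13 (swap(2, 6)): [0, 1, 2, 3, 9, 5, 4, 7, 8, 6]
After 14 (swap(4, 6)): [0, 1, 2, 3, 4, 5, 9, 7, 8, 6]
After 15 (swap(9, 6)): [0, 1, 2, 3, 4, 5, 6, 7, 8, 9]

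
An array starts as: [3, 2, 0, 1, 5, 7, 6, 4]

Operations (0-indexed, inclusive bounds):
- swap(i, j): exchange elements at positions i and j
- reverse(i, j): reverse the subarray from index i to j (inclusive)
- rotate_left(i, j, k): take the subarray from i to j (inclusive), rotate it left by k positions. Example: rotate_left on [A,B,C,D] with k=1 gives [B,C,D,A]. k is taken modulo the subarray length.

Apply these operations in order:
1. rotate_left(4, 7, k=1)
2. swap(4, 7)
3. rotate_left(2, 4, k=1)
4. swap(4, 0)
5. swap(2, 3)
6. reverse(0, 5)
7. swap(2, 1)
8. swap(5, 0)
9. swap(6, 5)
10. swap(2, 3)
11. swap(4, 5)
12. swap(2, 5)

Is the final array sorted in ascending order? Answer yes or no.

Answer: yes

Derivation:
After 1 (rotate_left(4, 7, k=1)): [3, 2, 0, 1, 7, 6, 4, 5]
After 2 (swap(4, 7)): [3, 2, 0, 1, 5, 6, 4, 7]
After 3 (rotate_left(2, 4, k=1)): [3, 2, 1, 5, 0, 6, 4, 7]
After 4 (swap(4, 0)): [0, 2, 1, 5, 3, 6, 4, 7]
After 5 (swap(2, 3)): [0, 2, 5, 1, 3, 6, 4, 7]
After 6 (reverse(0, 5)): [6, 3, 1, 5, 2, 0, 4, 7]
After 7 (swap(2, 1)): [6, 1, 3, 5, 2, 0, 4, 7]
After 8 (swap(5, 0)): [0, 1, 3, 5, 2, 6, 4, 7]
After 9 (swap(6, 5)): [0, 1, 3, 5, 2, 4, 6, 7]
After 10 (swap(2, 3)): [0, 1, 5, 3, 2, 4, 6, 7]
After 11 (swap(4, 5)): [0, 1, 5, 3, 4, 2, 6, 7]
After 12 (swap(2, 5)): [0, 1, 2, 3, 4, 5, 6, 7]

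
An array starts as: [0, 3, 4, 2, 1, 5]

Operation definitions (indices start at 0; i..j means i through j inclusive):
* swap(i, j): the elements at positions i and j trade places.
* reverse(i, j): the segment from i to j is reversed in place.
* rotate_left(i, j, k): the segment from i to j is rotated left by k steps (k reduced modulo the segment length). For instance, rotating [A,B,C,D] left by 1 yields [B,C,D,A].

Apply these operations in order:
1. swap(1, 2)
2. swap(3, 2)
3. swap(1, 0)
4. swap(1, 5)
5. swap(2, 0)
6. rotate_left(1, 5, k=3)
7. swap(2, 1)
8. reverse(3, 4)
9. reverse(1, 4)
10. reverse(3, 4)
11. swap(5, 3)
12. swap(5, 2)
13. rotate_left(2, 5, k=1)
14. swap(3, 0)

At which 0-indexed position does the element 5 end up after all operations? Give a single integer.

Answer: 1

Derivation:
After 1 (swap(1, 2)): [0, 4, 3, 2, 1, 5]
After 2 (swap(3, 2)): [0, 4, 2, 3, 1, 5]
After 3 (swap(1, 0)): [4, 0, 2, 3, 1, 5]
After 4 (swap(1, 5)): [4, 5, 2, 3, 1, 0]
After 5 (swap(2, 0)): [2, 5, 4, 3, 1, 0]
After 6 (rotate_left(1, 5, k=3)): [2, 1, 0, 5, 4, 3]
After 7 (swap(2, 1)): [2, 0, 1, 5, 4, 3]
After 8 (reverse(3, 4)): [2, 0, 1, 4, 5, 3]
After 9 (reverse(1, 4)): [2, 5, 4, 1, 0, 3]
After 10 (reverse(3, 4)): [2, 5, 4, 0, 1, 3]
After 11 (swap(5, 3)): [2, 5, 4, 3, 1, 0]
After 12 (swap(5, 2)): [2, 5, 0, 3, 1, 4]
After 13 (rotate_left(2, 5, k=1)): [2, 5, 3, 1, 4, 0]
After 14 (swap(3, 0)): [1, 5, 3, 2, 4, 0]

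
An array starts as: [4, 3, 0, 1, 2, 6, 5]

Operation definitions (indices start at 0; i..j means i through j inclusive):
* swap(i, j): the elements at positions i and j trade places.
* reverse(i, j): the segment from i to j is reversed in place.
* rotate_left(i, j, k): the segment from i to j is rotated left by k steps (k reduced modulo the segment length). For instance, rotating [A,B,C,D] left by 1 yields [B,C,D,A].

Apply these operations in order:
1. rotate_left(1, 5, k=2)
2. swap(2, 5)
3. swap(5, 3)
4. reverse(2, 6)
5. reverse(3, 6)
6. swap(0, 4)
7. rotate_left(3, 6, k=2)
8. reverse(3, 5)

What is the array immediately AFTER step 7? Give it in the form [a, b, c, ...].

After 1 (rotate_left(1, 5, k=2)): [4, 1, 2, 6, 3, 0, 5]
After 2 (swap(2, 5)): [4, 1, 0, 6, 3, 2, 5]
After 3 (swap(5, 3)): [4, 1, 0, 2, 3, 6, 5]
After 4 (reverse(2, 6)): [4, 1, 5, 6, 3, 2, 0]
After 5 (reverse(3, 6)): [4, 1, 5, 0, 2, 3, 6]
After 6 (swap(0, 4)): [2, 1, 5, 0, 4, 3, 6]
After 7 (rotate_left(3, 6, k=2)): [2, 1, 5, 3, 6, 0, 4]

Answer: [2, 1, 5, 3, 6, 0, 4]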